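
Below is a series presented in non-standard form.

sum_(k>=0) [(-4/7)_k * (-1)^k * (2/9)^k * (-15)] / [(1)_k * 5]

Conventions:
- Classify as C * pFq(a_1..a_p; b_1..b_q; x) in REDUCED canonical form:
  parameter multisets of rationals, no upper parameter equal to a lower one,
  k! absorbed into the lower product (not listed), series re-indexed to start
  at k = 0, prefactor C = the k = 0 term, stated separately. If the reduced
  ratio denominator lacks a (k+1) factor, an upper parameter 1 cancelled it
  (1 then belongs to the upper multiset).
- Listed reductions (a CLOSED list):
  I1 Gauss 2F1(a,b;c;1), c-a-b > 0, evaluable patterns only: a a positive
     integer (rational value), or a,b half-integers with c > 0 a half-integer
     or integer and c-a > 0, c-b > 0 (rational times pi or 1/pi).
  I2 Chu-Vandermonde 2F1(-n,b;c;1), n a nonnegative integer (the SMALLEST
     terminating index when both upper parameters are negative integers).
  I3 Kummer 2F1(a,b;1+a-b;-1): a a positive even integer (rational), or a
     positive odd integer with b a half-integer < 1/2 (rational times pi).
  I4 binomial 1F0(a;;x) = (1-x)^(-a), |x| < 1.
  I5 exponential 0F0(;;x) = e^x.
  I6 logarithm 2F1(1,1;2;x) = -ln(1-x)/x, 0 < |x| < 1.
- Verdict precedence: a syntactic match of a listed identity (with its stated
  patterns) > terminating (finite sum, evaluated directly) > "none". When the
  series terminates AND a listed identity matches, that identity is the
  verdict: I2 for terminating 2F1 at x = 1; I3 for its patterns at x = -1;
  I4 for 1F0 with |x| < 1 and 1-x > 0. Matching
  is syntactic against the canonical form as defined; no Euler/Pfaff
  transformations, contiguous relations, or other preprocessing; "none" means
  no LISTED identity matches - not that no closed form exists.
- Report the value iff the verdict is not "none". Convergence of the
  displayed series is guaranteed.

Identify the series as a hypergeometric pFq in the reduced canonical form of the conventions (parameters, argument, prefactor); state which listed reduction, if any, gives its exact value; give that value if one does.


At argument -2/9: a 1F0 with upper {-4/7}, lower {-}, scaled by C = -3. Verdict: the I4 binomial reduction fires (the 1F0 binomial series: exponent 4/7, x = -2/9). Sum: (-3) * (11/9)^(4/7).

Key observation: from the first term -3: (1)_k (prefactor -3) is k! itself.
Adjacent-term ratio: r(k) = (-2/9) * (k-4/7) / [(k+1)] ; factor over Q: parameters, x = (-2/9), and C = -3.


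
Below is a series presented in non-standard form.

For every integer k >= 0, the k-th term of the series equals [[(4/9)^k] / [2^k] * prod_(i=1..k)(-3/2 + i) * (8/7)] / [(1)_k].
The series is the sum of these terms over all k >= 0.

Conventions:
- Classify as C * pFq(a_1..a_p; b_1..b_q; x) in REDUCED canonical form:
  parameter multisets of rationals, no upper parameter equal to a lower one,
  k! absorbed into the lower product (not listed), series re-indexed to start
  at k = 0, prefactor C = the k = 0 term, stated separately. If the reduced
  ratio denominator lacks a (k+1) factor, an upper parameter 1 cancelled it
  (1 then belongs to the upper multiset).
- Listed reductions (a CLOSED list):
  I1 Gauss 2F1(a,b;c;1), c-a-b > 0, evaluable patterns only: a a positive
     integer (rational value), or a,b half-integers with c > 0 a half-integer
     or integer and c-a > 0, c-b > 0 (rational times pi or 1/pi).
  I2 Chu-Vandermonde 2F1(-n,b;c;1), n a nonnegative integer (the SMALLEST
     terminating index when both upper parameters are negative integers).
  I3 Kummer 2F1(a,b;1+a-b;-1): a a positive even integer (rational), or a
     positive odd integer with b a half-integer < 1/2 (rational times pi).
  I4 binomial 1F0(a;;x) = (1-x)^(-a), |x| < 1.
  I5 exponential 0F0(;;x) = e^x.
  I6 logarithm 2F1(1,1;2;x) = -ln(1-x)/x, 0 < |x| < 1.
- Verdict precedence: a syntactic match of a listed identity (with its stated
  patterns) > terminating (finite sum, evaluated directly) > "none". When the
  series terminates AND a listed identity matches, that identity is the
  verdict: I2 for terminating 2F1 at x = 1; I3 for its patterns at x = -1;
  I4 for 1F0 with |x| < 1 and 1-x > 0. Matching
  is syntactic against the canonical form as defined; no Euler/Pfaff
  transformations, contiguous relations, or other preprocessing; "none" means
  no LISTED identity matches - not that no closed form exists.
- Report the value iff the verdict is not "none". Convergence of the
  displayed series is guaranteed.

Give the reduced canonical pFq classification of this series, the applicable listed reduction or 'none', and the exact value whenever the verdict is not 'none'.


Key observation: x = (2/9) and (1)_k (prefactor 8/7) is k! itself.
Consecutive-term ratio: r(k) = (2/9) * (k-1/2) / [(k+1)] - rational in k, leading ratio (2/9); with t_0 = 8/7, classification follows.

Classification (C = 8/7): 1F0 with upper {-1/2}, lower {-}, argument x = 2/9. Verdict (x = 2/9): the binomial series (I4) applies (the 1F0 binomial series: exponent 1/2, x = 2/9). Its exact value is (8/7) * (7/9)^(1/2).


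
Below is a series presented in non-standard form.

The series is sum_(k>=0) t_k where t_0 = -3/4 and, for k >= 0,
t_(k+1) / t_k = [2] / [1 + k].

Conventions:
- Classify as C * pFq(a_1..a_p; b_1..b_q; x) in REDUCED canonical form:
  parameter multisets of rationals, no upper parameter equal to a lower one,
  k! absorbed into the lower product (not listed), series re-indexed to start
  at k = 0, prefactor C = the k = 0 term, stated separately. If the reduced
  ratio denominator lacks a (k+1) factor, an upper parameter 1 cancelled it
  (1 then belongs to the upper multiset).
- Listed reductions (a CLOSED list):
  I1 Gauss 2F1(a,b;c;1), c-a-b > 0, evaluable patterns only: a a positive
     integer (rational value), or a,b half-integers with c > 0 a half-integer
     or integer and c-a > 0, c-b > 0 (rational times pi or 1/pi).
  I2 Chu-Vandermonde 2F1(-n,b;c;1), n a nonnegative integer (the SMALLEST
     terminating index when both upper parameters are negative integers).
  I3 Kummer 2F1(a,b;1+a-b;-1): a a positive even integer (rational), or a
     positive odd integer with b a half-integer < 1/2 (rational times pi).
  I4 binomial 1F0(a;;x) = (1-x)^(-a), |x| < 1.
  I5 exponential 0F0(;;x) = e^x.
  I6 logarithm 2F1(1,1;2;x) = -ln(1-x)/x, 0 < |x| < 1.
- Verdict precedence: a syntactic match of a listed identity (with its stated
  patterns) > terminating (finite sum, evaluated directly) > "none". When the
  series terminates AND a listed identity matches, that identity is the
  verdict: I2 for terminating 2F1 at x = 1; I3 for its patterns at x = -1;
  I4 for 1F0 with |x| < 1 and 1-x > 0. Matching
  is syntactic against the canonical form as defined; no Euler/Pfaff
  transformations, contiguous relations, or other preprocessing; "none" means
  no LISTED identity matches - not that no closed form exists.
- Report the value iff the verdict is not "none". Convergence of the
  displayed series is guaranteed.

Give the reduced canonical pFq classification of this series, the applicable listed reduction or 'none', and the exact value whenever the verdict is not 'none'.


Reduced: x = 2, 0F0, upper = {-}, lower = {-}, C = -3/4. Verdict (x = 2): the exponential series (I5) applies (the 0F0 exponential series at x = 2). Value: (-3/4) * e^(2).

Structural cue: x = 2 and the expanded ratio factors over Q; prefactor -3/4, roots give parameters.
Ratio: r(k) = 2 * 1 / [(k+1)] - rational; roots negated = parameters, x = 2, C = -3/4.


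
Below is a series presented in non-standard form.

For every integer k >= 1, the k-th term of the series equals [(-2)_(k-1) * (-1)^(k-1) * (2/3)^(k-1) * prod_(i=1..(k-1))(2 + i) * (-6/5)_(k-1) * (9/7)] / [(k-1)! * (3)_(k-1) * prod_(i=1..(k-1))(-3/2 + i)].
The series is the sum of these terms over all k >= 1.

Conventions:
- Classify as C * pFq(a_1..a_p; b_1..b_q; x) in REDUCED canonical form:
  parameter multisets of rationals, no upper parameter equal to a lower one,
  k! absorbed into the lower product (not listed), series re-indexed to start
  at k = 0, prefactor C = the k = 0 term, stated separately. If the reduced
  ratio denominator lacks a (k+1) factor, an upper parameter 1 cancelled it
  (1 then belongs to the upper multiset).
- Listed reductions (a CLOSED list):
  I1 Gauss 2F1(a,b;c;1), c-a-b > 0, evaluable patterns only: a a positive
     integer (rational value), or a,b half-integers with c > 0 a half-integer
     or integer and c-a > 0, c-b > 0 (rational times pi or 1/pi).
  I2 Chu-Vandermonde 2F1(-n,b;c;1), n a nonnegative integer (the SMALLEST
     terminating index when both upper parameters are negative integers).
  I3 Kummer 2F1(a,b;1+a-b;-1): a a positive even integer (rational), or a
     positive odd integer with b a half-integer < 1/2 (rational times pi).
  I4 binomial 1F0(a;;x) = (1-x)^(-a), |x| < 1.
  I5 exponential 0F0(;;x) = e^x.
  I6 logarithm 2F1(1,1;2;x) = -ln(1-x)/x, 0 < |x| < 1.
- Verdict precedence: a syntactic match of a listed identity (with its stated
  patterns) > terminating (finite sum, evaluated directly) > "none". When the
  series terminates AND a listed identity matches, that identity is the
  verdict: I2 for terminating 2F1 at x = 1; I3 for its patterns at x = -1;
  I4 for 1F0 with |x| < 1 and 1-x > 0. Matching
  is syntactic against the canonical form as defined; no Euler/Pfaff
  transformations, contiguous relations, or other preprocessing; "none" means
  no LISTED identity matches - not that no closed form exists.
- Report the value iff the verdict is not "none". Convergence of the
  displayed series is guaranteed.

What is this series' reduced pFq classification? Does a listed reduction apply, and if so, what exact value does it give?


First insight: x = (-2/3) and the (-1)^k factor (prefactor 9/7) folds into the argument's sign.
Step ratio: r(k) = (-2/3) * (k-2) (k-6/5) / [(k-1/2) (k+1)] - rational in k. x = (-2/3); t_0 = 9/7; negate the roots.

Classification (C = 9/7): 2F1 with upper {-2, -6/5}, lower {-1/2}, argument x = -2/3. Verdict: terminating (-2 upstairs). 3 nonzero terms in all; added directly. Sum: 849/175.


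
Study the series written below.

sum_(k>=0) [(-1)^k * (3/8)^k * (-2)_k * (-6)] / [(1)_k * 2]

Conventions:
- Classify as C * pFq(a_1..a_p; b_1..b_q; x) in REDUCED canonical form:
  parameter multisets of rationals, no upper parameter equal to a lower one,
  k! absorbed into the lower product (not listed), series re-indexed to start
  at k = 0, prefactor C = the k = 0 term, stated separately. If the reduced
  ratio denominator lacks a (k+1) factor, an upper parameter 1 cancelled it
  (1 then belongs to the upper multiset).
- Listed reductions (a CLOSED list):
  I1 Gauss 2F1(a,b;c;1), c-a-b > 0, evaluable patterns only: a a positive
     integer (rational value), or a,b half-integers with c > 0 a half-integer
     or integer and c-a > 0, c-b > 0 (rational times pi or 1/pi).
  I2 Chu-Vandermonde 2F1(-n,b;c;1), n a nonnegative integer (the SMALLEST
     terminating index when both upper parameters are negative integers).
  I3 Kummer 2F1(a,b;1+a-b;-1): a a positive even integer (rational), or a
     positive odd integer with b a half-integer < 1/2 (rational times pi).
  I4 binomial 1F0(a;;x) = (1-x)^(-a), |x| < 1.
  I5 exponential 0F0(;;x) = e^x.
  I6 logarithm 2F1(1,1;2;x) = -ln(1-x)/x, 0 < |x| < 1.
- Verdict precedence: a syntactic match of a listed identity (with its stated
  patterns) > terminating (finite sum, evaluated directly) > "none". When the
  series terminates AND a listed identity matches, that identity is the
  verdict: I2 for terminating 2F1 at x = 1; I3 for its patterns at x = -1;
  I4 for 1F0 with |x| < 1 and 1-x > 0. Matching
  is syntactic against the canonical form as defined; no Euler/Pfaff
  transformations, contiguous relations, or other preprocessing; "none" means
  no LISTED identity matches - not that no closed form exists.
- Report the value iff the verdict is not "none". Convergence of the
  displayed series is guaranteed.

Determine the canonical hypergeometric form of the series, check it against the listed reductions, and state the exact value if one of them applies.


Key step: with t_0 = -3, the (-1)^k factor (C = -3, x = -3/8) folds into the argument's sign.
Term ratio: r(k) = (-3/8) * (k-2) / [(k+1)] - rational in k. x = (-3/8); t_0 = -3; negate the roots.

The series (x = -3/8) is 1F0: upper {-2}, lower {-}, prefactor -3. Verdict: the binomial series (I4) applies (the 1F0 binomial series: exponent 2, x = -3/8). Its exact value is -363/64.


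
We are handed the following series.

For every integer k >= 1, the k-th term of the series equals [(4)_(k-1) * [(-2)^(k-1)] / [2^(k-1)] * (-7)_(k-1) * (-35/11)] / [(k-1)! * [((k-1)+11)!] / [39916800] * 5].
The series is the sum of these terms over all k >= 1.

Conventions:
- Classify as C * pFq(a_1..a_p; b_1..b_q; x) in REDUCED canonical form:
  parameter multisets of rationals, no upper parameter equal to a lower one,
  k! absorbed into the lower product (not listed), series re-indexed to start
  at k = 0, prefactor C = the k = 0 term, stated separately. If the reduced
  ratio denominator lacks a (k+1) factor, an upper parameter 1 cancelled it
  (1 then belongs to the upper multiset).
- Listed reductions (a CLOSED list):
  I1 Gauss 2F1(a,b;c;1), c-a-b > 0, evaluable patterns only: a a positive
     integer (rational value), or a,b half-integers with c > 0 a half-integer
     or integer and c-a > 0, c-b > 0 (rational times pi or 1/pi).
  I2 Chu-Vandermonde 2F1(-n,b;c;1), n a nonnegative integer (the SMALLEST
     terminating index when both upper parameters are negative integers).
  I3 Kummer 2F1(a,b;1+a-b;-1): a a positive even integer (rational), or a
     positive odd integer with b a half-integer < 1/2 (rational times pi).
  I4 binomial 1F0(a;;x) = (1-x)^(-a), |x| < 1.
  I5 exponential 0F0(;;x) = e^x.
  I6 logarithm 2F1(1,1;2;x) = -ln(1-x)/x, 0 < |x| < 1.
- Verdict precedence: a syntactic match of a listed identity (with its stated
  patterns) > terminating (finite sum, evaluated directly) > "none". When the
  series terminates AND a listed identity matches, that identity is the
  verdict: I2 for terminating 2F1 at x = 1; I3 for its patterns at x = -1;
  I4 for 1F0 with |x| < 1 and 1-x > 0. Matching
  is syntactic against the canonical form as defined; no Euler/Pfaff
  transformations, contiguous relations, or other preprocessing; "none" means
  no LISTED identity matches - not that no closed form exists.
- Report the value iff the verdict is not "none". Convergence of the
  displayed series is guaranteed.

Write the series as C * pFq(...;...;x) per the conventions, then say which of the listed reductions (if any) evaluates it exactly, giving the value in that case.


Canonical form: C = -7/11 times 2F1 with upper {-7, 4}, lower {12}, x = -1. Verdict (x = -1): Kummer's theorem (I3) applies (x = -1; c = 12 equals 1+a-b for upper {-7, 4}: listed pattern). Its exact value is -35/6.

Key step: t_0 being -7/11, the constant factors (C = -7/11) combine into one prefactor.
Adjacent-term ratio: r(k) = (-1) * (k-7) (k+4) / [(k+12) (k+1)] - poly over poly, x = (-1) from leading terms; C = -7/11 at k = 0.


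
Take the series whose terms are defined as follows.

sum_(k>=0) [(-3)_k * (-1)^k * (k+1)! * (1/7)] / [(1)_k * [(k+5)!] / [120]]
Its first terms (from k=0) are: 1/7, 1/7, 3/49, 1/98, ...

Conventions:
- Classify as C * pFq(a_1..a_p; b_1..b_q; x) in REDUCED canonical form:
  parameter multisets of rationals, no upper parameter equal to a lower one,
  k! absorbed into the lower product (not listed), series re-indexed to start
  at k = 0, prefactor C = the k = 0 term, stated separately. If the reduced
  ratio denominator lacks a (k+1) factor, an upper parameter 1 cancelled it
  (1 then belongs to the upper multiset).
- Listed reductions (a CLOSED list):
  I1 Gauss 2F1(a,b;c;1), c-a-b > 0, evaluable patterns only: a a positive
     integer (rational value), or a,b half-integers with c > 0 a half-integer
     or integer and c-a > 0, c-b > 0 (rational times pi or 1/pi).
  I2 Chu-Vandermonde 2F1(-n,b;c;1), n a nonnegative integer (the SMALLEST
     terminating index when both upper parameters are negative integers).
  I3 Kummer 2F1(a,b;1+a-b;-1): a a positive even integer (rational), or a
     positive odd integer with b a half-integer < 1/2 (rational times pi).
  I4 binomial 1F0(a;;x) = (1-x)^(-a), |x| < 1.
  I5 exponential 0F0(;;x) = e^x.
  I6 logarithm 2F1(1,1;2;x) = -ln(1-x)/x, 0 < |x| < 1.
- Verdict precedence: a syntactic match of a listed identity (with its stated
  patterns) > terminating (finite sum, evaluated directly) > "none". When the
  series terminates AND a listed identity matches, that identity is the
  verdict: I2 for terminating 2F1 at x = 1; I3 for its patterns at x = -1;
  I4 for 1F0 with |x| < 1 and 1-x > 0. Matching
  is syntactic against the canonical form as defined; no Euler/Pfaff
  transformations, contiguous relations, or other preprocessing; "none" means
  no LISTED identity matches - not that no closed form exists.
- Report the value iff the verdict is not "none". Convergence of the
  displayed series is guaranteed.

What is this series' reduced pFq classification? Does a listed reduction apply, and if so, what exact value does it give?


Prefactor 1/7, argument -1: 2F1 with upper {-3, 2} over lower {6}. Verdict: Kummer (I3) applies (x = -1; c = 6 equals 1+a-b for upper {-3, 2}: listed pattern). Sum: 5/14.

Key observation: with t_0 = 1/7, (1)_k (C = 1/7, x = -1) is k! itself.
Term ratio: r(k) = (-1) * (k-3) (k+2) / [(k+6) (k+1)] - rational; roots negated = parameters, x = (-1), C = 1/7.


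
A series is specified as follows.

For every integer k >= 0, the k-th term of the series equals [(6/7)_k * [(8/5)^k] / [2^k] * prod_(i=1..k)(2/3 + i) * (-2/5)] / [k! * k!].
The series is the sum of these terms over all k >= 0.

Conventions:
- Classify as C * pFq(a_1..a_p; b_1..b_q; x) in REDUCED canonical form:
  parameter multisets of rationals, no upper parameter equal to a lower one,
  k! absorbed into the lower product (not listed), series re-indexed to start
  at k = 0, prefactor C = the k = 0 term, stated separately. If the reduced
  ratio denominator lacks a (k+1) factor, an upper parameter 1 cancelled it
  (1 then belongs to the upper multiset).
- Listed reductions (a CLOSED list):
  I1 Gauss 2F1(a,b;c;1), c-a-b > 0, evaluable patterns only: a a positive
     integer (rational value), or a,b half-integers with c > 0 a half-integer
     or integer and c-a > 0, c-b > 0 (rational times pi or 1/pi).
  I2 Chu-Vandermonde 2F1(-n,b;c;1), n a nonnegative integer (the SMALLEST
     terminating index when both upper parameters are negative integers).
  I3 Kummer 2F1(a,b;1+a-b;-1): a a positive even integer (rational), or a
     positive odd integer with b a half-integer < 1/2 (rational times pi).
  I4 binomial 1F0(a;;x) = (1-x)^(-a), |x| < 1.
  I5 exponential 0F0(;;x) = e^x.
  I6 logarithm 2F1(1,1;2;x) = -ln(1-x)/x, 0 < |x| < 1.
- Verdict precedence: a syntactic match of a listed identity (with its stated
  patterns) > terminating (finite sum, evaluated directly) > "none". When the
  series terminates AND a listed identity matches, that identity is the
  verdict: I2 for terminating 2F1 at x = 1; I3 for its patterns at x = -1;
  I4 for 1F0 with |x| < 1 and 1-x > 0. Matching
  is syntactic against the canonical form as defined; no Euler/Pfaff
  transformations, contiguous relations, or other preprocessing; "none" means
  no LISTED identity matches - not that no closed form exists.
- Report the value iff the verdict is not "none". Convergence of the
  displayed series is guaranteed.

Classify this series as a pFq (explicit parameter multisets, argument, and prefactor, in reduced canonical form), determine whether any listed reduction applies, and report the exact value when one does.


Key step: t_0 being -2/5, the running product (prefactor -2/5) telescopes to a rising factorial.
Ratio: r(k) = (4/5) * (k+6/7) (k+5/3) / [(k+1) (k+1)] ; factor over Q: parameters, x = (4/5), and C = -2/5.

With C = -2/5: the canonical form is 2F1(6/7, 5/3; 1; 4/5). Verdict: none - at argument 4/5 the multisets {6/7, 5/3} ; {1} match no listed identity.


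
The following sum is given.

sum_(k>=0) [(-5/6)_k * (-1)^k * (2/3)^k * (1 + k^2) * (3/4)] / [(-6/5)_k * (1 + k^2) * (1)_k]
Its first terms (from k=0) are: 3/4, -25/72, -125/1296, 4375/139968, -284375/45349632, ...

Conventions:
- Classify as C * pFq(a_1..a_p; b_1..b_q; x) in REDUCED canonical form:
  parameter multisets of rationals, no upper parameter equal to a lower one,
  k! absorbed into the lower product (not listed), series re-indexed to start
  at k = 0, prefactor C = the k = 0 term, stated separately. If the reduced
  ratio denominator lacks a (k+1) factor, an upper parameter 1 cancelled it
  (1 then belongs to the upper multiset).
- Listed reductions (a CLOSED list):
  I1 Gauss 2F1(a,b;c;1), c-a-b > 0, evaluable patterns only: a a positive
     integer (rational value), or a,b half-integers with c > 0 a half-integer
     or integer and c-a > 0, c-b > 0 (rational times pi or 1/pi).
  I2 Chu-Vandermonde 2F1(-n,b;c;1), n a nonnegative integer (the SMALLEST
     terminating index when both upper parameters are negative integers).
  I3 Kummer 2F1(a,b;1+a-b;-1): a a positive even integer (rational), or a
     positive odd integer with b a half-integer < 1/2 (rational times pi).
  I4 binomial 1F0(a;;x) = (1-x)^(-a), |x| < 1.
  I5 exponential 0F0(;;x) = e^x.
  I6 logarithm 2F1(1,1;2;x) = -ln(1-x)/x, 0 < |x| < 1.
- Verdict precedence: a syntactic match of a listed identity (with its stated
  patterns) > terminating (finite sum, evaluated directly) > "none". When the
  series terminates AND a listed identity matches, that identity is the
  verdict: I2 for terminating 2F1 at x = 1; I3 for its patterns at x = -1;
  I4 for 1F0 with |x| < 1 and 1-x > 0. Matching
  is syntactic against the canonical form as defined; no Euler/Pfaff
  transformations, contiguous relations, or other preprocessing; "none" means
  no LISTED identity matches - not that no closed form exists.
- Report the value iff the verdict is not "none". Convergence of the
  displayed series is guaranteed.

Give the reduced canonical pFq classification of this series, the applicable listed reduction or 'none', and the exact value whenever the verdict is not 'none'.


The series (x = -2/3) is 1F1: upper {-5/6}, lower {-6/5}, prefactor 3/4. Verdict: none - at argument -2/3 the multisets {-5/6} ; {-6/5} match no listed identity.

Structural cue: t_0 being 3/4, the (-1)^k factor (C = 3/4, x = -2/3) folds into the argument's sign.
Step ratio: r(k) = (-2/3) * (k-5/6) / [(k-6/5) (k+1)] - rational; roots negated = parameters, x = (-2/3), C = 3/4.


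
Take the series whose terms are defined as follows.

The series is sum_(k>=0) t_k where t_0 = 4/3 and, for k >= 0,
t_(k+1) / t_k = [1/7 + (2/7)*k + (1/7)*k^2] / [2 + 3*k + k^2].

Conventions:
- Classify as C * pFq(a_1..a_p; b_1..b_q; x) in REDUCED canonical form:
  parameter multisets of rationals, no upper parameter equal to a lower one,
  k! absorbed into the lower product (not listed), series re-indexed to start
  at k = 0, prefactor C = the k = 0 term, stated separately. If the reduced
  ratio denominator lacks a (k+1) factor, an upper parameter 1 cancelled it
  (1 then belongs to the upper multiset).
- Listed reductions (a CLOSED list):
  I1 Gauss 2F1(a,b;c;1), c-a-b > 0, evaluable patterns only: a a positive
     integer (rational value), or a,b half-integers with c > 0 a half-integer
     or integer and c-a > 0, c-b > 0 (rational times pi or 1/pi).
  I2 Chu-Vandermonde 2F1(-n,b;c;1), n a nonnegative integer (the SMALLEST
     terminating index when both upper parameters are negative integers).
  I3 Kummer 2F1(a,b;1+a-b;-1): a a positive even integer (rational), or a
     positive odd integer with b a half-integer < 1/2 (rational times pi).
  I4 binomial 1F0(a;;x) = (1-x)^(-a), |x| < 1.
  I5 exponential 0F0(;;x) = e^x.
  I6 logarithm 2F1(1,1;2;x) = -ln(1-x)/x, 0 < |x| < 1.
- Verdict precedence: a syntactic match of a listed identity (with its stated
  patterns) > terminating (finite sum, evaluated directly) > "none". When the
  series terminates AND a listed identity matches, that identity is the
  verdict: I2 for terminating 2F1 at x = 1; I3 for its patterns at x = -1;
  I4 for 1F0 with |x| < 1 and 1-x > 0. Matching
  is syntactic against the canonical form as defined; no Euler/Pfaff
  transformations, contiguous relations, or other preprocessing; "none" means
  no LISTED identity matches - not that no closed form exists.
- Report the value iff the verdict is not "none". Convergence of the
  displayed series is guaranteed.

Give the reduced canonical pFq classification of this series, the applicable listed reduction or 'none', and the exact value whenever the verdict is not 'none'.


At argument 1/7: a 2F1 with upper {1, 1}, lower {2}, scaled by C = 4/3. Verdict: the logarithmic series (I6) matches (the logarithm: parameters (1,1;2), x = 1/7). Its exact value is (-28/3) * ln(6/7).

Key observation: x = (1/7) and the expanded ratio factors over Q; C = 4/3, roots give parameters.
Term ratio: r(k) = (1/7) * (k+1) (k+1) / [(k+2) (k+1)] ; factor over Q: parameters, x = (1/7), and C = 4/3.


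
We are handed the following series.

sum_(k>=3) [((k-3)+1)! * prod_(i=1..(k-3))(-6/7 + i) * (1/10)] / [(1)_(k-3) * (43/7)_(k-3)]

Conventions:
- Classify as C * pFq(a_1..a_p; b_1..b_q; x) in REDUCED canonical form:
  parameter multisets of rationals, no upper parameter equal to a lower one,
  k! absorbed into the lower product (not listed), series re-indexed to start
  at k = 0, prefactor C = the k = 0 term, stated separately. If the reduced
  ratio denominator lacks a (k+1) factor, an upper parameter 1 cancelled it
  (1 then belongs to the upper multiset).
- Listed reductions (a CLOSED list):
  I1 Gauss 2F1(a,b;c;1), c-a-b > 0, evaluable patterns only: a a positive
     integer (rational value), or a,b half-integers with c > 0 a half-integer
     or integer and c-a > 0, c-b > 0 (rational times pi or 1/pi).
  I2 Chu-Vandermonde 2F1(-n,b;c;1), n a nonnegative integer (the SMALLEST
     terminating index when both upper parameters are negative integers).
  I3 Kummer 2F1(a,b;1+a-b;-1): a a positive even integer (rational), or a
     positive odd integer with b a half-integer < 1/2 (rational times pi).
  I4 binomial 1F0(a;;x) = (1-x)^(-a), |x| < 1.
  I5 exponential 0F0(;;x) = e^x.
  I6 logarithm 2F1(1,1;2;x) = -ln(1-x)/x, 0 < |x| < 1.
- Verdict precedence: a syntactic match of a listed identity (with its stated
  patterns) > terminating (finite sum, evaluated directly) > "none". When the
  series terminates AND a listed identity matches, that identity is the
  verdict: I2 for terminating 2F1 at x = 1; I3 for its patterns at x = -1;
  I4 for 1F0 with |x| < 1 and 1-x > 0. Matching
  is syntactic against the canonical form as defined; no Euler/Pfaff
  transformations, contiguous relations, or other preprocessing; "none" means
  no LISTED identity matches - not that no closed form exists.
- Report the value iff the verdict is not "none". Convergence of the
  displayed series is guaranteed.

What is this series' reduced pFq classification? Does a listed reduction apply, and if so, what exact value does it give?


First insight: from the first term 1/10: the running product (prefactor 1/10) telescopes to a rising factorial.
Step ratio: r(k) = 1 * (k+1/7) (k+2) / [(k+43/7) (k+1)] ; factor over Q: parameters, x = 1, and C = 1/10.

Classification (C = 1/10): 2F1 with upper {1/7, 2}, lower {43/7}, argument x = 1. Verdict (x = 1): Gauss (I1, integer-parameter pattern) applies (x = 1: the Gamma ratio telescopes since c-a-b = 4 > 0 and a = 2 in Z>0). Its exact value is 261/2450.


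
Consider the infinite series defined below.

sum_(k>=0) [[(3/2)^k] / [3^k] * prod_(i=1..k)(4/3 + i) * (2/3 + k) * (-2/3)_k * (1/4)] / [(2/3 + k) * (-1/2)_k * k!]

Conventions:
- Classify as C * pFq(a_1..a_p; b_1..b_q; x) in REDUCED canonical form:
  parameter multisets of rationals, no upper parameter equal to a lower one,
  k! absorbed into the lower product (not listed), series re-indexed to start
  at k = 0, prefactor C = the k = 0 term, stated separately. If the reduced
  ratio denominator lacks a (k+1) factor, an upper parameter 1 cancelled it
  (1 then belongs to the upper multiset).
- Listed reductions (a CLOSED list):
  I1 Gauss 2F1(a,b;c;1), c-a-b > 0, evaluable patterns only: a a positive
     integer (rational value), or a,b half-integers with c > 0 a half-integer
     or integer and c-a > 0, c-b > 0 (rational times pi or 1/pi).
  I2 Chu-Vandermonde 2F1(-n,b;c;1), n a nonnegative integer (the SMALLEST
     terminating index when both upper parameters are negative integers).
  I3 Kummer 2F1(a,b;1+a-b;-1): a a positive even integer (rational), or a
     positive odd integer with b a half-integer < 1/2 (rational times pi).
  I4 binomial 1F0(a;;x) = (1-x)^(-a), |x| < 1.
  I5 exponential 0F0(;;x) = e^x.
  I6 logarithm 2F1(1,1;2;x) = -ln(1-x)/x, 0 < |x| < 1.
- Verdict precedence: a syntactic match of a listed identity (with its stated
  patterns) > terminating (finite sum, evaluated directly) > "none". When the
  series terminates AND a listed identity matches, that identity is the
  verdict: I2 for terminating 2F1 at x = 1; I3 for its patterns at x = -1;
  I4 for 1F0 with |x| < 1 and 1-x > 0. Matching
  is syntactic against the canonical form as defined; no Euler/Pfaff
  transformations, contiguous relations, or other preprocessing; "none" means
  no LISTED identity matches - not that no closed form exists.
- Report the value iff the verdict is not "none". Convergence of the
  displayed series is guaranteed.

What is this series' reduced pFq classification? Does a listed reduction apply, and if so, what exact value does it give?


Structural cue: from the first term 1/4: the two k-th powers (prefactor 1/4) combine into one argument.
Adjacent-term ratio: r(k) = (1/2) * (k-2/3) (k+7/3) / [(k-1/2) (k+1)] - rational; roots negated = parameters, x = (1/2), C = 1/4.

At argument 1/2: a 2F1 with upper {-2/3, 7/3}, lower {-1/2}, scaled by C = 1/4. Verdict: none - this 2F1 at x = 1/2 matches no listed pattern, and upper {-2/3, 7/3} holds no stopper.


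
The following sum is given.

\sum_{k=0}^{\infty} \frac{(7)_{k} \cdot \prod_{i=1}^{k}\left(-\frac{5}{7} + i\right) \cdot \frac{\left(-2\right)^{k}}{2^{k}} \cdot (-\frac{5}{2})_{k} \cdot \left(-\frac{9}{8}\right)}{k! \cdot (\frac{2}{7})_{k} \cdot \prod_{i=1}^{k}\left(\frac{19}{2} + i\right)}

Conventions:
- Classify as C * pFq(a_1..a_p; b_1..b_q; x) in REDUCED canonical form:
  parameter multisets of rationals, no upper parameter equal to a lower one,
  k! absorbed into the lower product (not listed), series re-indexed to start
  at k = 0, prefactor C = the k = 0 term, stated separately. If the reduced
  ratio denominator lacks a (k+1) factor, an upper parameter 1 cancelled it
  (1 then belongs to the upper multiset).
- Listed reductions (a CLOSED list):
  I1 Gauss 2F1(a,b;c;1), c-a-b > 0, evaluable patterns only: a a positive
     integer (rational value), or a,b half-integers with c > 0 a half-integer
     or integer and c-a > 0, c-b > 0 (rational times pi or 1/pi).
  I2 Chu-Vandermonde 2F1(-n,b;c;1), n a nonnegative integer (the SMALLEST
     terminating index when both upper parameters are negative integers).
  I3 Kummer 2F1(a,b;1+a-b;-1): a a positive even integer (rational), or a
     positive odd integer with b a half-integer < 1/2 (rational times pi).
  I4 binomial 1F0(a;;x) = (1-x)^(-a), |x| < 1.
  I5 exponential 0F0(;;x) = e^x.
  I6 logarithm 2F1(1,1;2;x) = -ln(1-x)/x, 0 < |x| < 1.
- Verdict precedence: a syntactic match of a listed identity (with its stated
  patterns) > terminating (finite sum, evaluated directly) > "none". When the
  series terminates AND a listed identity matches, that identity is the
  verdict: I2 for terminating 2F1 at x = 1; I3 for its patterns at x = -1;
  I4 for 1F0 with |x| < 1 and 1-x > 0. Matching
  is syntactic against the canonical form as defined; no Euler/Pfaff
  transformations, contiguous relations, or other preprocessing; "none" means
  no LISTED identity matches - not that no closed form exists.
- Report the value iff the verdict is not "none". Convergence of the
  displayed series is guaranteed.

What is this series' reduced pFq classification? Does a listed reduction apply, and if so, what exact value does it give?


Key step: t_0 being -\frac{9}{8}, the parameter 2/7 appears in both the upper and lower lists and cancels.
Step ratio: r(k) = -1 * (k-\frac{5}{2}) (k+7) / [(k+\frac{21}{2}) (k+1)] - rational; roots negated = parameters, x = -1, C = -\frac{9}{8}.

Prefactor -\frac{9}{8}, argument -1: 2F1 with upper {-\frac{5}{2}, 7} over lower {\frac{21}{2}}. Verdict (x = -1): the Kummer evaluation I3 applies (x = -1; c = \frac{21}{2} equals 1+a-b for upper {-\frac{5}{2}, 7}: listed pattern). Its exact value is \left(-\frac{43648605}{33554432}\right) \cdot \pi.


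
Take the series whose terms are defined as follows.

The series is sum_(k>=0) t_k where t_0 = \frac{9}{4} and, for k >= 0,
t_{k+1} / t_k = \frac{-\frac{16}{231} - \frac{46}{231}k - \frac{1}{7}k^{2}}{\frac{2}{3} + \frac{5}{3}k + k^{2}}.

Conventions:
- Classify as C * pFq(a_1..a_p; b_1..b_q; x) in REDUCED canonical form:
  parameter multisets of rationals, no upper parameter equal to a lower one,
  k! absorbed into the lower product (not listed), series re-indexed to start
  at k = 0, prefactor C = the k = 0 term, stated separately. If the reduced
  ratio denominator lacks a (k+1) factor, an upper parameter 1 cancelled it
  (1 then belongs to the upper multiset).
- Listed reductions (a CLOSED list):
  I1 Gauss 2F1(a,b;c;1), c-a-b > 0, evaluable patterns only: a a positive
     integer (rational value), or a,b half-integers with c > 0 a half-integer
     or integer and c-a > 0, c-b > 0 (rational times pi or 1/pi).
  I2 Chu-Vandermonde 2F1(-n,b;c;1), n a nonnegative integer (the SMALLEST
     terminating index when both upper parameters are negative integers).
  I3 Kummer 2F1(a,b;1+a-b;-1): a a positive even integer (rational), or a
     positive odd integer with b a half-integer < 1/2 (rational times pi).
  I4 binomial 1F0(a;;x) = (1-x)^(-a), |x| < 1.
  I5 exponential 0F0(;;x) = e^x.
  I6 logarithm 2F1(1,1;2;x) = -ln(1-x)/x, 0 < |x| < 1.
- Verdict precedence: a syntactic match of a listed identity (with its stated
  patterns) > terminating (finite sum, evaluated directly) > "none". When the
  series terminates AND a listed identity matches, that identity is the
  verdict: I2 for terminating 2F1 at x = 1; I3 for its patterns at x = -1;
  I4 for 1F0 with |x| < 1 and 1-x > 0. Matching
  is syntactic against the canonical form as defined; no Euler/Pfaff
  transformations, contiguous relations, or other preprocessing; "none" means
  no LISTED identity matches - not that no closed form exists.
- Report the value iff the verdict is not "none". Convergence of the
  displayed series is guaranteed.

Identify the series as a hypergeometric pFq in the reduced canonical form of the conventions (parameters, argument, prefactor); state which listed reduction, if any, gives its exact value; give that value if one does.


This is \frac{9}{4} * 1F0(\frac{8}{11}; -; -\frac{1}{7}) in reduced canonical form. Verdict: this is the binomial series (I4) (the 1F0 binomial series: exponent -8/11, x = -\frac{1}{7}). Sum: \frac{9}{4} \cdot \left(\frac{8}{7}\right)^{-\frac{8}{11}}.

The tell: with t_0 = \frac{9}{4}, factor the ratio over Q (prefactor 9/4): negated roots = parameters.
Consecutive-term ratio: r(k) = -\frac{1}{7} * (k+\frac{8}{11}) / [(k+1)] - rational in k, leading ratio -\frac{1}{7}; with t_0 = \frac{9}{4}, classification follows.


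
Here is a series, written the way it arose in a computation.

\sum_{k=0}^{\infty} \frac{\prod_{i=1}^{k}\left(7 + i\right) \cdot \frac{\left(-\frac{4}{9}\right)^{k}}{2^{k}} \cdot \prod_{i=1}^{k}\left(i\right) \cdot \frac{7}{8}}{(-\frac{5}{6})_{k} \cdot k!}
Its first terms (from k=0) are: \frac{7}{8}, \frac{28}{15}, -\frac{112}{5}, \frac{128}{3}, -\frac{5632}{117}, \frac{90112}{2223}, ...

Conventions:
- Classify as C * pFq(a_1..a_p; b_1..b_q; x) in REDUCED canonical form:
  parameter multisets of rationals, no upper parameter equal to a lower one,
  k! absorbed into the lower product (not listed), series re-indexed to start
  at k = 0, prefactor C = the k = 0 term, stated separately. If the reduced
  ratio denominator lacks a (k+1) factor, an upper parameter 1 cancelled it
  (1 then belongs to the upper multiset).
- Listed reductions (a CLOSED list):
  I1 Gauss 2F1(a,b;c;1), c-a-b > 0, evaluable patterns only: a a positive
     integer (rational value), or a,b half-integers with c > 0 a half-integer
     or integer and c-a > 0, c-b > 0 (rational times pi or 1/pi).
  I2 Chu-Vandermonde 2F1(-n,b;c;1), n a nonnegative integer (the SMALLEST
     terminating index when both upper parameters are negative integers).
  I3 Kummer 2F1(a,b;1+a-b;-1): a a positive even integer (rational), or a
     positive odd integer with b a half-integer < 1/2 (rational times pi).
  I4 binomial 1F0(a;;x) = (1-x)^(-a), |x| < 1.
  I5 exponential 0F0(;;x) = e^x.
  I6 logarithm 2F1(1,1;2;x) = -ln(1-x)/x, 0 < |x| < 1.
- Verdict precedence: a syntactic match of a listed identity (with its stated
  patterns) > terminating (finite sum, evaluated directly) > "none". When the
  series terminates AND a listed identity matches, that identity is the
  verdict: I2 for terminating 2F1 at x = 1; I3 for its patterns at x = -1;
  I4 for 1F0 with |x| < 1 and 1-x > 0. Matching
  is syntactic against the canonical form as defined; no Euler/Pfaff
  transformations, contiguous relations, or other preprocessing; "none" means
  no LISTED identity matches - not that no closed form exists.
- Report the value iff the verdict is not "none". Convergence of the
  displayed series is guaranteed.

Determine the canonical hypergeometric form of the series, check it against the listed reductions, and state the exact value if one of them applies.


This is \frac{7}{8} * 2F1(1, 8; -\frac{5}{6}; -\frac{2}{9}) in reduced canonical form. Verdict: none. A 2F1 with upper {1, 8} fits none of I1-I6 at x = -\frac{2}{9}; the sum runs forever.

Key step: from the first term \frac{7}{8}: the two k-th powers (prefactor 7/8) combine into one argument.
Step ratio: r(k) = -\frac{2}{9} * (k+1) (k+8) / [(k-\frac{5}{6}) (k+1)] ; factor over Q: parameters, x = -\frac{2}{9}, and C = \frac{7}{8}.


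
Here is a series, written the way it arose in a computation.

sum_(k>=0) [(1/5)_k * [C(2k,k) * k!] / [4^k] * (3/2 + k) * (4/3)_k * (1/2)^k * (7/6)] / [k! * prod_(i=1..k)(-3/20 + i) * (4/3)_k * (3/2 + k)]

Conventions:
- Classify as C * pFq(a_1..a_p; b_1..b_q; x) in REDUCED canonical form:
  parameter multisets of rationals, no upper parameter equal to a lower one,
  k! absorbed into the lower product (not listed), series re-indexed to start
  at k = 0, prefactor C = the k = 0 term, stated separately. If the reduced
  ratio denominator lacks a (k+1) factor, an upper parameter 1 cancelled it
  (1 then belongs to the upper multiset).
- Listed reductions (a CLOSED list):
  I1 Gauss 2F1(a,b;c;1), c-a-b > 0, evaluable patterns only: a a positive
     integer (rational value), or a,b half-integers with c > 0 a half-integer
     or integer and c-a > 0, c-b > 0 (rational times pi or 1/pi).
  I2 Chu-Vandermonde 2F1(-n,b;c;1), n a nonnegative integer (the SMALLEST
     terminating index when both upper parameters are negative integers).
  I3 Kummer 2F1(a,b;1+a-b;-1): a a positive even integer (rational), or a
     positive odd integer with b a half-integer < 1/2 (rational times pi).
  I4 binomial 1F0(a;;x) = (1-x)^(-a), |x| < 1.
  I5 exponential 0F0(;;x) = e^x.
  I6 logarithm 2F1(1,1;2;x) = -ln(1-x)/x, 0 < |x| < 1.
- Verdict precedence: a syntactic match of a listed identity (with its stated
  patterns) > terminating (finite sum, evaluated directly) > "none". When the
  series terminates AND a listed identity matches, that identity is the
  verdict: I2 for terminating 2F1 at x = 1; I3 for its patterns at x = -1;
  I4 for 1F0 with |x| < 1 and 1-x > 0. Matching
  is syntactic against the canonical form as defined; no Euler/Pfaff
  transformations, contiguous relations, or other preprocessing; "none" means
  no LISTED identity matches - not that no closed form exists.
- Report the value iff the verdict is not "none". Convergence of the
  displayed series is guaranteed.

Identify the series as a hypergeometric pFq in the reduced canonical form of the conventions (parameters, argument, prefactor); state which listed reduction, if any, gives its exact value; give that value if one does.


With C = 7/6: the canonical form is 2F1(1/5, 1/2; 17/20; 1/2). Verdict: none - at argument 1/2 the multisets {1/5, 1/2} ; {17/20} match no listed identity.

The tell: from the first term 7/6: C(2k,k) (prefactor 7/6) equals 4^k (1/2)_k / k!.
Ratio: r(k) = (1/2) * (k+1/5) (k+1/2) / [(k+17/20) (k+1)] - rational in k, leading ratio (1/2); with t_0 = 7/6, classification follows.
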